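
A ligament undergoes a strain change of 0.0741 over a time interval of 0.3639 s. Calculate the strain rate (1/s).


strain_rate = delta_strain / delta_t
strain_rate = 0.0741 / 0.3639
strain_rate = 0.2036


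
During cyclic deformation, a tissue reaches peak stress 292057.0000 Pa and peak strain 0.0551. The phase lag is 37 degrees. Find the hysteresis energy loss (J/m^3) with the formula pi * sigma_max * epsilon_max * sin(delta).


E_loss = pi * sigma_max * epsilon_max * sin(delta)
delta = 37 deg = 0.6458 rad
sin(delta) = 0.6018
E_loss = pi * 292057.0000 * 0.0551 * 0.6018
E_loss = 30425.1071


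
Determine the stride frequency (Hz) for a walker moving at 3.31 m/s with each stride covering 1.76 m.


f = v / stride_length
f = 3.31 / 1.76
f = 1.8807


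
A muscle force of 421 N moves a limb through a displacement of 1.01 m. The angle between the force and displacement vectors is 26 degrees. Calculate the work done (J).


W = F * d * cos(theta)
theta = 26 deg = 0.4538 rad
cos(theta) = 0.8988
W = 421 * 1.01 * 0.8988
W = 382.1762


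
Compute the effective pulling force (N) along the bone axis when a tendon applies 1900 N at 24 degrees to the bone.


F_eff = F_tendon * cos(theta)
theta = 24 deg = 0.4189 rad
cos(theta) = 0.9135
F_eff = 1900 * 0.9135
F_eff = 1735.7364


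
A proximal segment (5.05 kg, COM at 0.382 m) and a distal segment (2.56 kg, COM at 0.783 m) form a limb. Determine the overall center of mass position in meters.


COM = (m1*x1 + m2*x2) / (m1 + m2)
COM = (5.05*0.382 + 2.56*0.783) / (5.05 + 2.56)
Numerator = 3.9336
Denominator = 7.6100
COM = 0.5169


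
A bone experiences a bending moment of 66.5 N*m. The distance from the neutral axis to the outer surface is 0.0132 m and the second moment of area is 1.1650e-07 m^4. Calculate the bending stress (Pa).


sigma = M * c / I
sigma = 66.5 * 0.0132 / 1.1650e-07
M * c = 0.8778
sigma = 7.5348e+06


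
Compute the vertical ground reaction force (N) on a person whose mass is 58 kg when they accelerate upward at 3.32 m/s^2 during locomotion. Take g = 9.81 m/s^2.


GRF = m * (g + a)
GRF = 58 * (9.81 + 3.32)
GRF = 58 * 13.1300
GRF = 761.5400


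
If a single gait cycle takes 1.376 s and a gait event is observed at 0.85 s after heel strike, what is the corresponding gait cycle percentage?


pct = (event_time / cycle_time) * 100
pct = (0.85 / 1.376) * 100
ratio = 0.6177
pct = 61.7733


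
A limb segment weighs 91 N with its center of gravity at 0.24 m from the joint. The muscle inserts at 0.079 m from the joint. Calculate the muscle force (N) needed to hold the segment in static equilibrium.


F_muscle = W * d_load / d_muscle
F_muscle = 91 * 0.24 / 0.079
Numerator = 21.8400
F_muscle = 276.4557


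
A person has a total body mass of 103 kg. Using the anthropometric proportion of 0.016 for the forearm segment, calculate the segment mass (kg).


m_segment = body_mass * fraction
m_segment = 103 * 0.016
m_segment = 1.6480


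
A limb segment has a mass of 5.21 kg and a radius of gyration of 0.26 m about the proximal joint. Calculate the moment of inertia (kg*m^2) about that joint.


I = m * k^2
I = 5.21 * 0.26^2
k^2 = 0.0676
I = 0.3522


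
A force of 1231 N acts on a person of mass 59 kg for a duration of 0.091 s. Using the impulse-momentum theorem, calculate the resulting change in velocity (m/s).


J = F * dt = 1231 * 0.091 = 112.0210 N*s
delta_v = J / m
delta_v = 112.0210 / 59
delta_v = 1.8987


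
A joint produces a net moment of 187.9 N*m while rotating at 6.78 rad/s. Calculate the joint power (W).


P = M * omega
P = 187.9 * 6.78
P = 1273.9620


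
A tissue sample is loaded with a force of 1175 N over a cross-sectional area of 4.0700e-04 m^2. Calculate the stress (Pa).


stress = F / A
stress = 1175 / 4.0700e-04
stress = 2.8870e+06


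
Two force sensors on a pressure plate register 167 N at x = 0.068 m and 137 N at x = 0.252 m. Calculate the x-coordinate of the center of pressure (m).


COP_x = (F1*x1 + F2*x2) / (F1 + F2)
COP_x = (167*0.068 + 137*0.252) / (167 + 137)
Numerator = 45.8800
Denominator = 304
COP_x = 0.1509


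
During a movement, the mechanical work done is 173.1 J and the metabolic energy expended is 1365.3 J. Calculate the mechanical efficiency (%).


eta = (W_mech / E_meta) * 100
eta = (173.1 / 1365.3) * 100
ratio = 0.1268
eta = 12.6785


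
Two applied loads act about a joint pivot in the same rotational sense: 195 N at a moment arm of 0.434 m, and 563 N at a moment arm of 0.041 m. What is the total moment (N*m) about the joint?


M = F1 * d1 + F2 * d2
M = 195 * 0.434 + 563 * 0.041
M = 84.6300 + 23.0830
M = 107.7130


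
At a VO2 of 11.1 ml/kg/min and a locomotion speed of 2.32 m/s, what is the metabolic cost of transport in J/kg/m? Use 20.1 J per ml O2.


Power per kg = VO2 * 20.1 / 60
Power per kg = 11.1 * 20.1 / 60 = 3.7185 W/kg
Cost = power_per_kg / speed
Cost = 3.7185 / 2.32
Cost = 1.6028


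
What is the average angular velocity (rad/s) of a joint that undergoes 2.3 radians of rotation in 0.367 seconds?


omega = delta_theta / delta_t
omega = 2.3 / 0.367
omega = 6.2670


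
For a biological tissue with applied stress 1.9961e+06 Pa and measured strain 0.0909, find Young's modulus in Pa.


E = stress / strain
E = 1.9961e+06 / 0.0909
E = 2.1959e+07


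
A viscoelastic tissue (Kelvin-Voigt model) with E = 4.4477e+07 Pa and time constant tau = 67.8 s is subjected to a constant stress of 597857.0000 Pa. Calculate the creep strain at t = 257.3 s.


epsilon(t) = (sigma/E) * (1 - exp(-t/tau))
sigma/E = 597857.0000 / 4.4477e+07 = 0.0134
exp(-t/tau) = exp(-257.3 / 67.8) = 0.0225
epsilon = 0.0134 * (1 - 0.0225)
epsilon = 0.0131


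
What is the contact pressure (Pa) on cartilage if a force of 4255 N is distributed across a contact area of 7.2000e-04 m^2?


P = F / A
P = 4255 / 7.2000e-04
P = 5.9097e+06


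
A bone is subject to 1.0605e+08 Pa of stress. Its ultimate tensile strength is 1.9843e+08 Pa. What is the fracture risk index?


FRI = applied / ultimate
FRI = 1.0605e+08 / 1.9843e+08
FRI = 0.5344


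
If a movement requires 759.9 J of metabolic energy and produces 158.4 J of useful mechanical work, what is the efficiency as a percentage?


eta = (W_mech / E_meta) * 100
eta = (158.4 / 759.9) * 100
ratio = 0.2084
eta = 20.8448


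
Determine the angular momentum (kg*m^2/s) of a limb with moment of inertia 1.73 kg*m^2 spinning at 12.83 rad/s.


L = I * omega
L = 1.73 * 12.83
L = 22.1959


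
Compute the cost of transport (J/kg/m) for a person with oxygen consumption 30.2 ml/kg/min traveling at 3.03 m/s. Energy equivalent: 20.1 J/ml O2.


Power per kg = VO2 * 20.1 / 60
Power per kg = 30.2 * 20.1 / 60 = 10.1170 W/kg
Cost = power_per_kg / speed
Cost = 10.1170 / 3.03
Cost = 3.3389


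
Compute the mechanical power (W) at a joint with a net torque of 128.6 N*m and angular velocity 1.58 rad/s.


P = M * omega
P = 128.6 * 1.58
P = 203.1880


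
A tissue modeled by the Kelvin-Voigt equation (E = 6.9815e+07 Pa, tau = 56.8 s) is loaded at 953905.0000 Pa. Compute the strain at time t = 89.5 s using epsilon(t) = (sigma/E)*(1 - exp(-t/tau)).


epsilon(t) = (sigma/E) * (1 - exp(-t/tau))
sigma/E = 953905.0000 / 6.9815e+07 = 0.0137
exp(-t/tau) = exp(-89.5 / 56.8) = 0.2069
epsilon = 0.0137 * (1 - 0.2069)
epsilon = 0.0108


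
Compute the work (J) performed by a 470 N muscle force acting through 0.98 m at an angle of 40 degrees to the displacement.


W = F * d * cos(theta)
theta = 40 deg = 0.6981 rad
cos(theta) = 0.7660
W = 470 * 0.98 * 0.7660
W = 352.8401


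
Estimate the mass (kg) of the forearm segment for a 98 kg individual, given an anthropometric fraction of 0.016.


m_segment = body_mass * fraction
m_segment = 98 * 0.016
m_segment = 1.5680


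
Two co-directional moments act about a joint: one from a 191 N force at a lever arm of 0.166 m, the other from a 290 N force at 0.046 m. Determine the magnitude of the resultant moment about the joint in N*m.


M = F1 * d1 + F2 * d2
M = 191 * 0.166 + 290 * 0.046
M = 31.7060 + 13.3400
M = 45.0460


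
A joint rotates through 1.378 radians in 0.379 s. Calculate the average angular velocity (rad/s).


omega = delta_theta / delta_t
omega = 1.378 / 0.379
omega = 3.6359


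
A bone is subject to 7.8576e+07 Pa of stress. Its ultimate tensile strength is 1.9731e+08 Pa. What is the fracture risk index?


FRI = applied / ultimate
FRI = 7.8576e+07 / 1.9731e+08
FRI = 0.3982


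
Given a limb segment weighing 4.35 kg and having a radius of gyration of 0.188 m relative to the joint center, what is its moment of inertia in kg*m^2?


I = m * k^2
I = 4.35 * 0.188^2
k^2 = 0.0353
I = 0.1537


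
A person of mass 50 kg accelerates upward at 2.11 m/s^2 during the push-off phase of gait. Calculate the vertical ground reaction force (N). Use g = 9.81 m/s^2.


GRF = m * (g + a)
GRF = 50 * (9.81 + 2.11)
GRF = 50 * 11.9200
GRF = 596.0000


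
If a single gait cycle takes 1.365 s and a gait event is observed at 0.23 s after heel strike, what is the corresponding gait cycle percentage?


pct = (event_time / cycle_time) * 100
pct = (0.23 / 1.365) * 100
ratio = 0.1685
pct = 16.8498


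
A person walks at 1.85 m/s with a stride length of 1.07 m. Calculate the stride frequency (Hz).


f = v / stride_length
f = 1.85 / 1.07
f = 1.7290


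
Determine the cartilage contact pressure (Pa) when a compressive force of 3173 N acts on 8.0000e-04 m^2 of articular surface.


P = F / A
P = 3173 / 8.0000e-04
P = 3.9662e+06


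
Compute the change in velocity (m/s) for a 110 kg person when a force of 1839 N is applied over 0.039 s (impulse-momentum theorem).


J = F * dt = 1839 * 0.039 = 71.7210 N*s
delta_v = J / m
delta_v = 71.7210 / 110
delta_v = 0.6520


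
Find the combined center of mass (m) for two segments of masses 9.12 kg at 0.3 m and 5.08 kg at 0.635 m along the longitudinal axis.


COM = (m1*x1 + m2*x2) / (m1 + m2)
COM = (9.12*0.3 + 5.08*0.635) / (9.12 + 5.08)
Numerator = 5.9618
Denominator = 14.2000
COM = 0.4198


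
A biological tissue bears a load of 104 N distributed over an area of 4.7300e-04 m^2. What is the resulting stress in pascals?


stress = F / A
stress = 104 / 4.7300e-04
stress = 219873.1501


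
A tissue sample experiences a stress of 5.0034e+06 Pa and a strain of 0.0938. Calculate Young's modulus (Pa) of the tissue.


E = stress / strain
E = 5.0034e+06 / 0.0938
E = 5.3341e+07


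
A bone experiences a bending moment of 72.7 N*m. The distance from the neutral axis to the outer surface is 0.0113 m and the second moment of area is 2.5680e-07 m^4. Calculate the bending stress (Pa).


sigma = M * c / I
sigma = 72.7 * 0.0113 / 2.5680e-07
M * c = 0.8215
sigma = 3.1990e+06


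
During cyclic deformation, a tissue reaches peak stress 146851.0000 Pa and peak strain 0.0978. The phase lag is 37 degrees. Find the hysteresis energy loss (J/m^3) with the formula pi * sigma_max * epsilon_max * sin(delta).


E_loss = pi * sigma_max * epsilon_max * sin(delta)
delta = 37 deg = 0.6458 rad
sin(delta) = 0.6018
E_loss = pi * 146851.0000 * 0.0978 * 0.6018
E_loss = 27153.6778


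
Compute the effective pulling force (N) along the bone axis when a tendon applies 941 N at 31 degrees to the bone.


F_eff = F_tendon * cos(theta)
theta = 31 deg = 0.5411 rad
cos(theta) = 0.8572
F_eff = 941 * 0.8572
F_eff = 806.5944


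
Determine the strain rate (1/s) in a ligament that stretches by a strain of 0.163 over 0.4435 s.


strain_rate = delta_strain / delta_t
strain_rate = 0.163 / 0.4435
strain_rate = 0.3675


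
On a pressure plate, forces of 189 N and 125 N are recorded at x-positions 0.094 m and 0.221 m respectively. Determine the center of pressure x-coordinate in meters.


COP_x = (F1*x1 + F2*x2) / (F1 + F2)
COP_x = (189*0.094 + 125*0.221) / (189 + 125)
Numerator = 45.3910
Denominator = 314
COP_x = 0.1446


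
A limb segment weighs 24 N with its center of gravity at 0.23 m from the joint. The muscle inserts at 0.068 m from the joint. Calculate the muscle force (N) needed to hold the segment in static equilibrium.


F_muscle = W * d_load / d_muscle
F_muscle = 24 * 0.23 / 0.068
Numerator = 5.5200
F_muscle = 81.1765


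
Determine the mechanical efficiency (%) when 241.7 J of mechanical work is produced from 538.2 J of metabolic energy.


eta = (W_mech / E_meta) * 100
eta = (241.7 / 538.2) * 100
ratio = 0.4491
eta = 44.9090


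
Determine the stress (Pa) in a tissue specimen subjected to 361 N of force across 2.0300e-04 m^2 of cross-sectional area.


stress = F / A
stress = 361 / 2.0300e-04
stress = 1.7783e+06


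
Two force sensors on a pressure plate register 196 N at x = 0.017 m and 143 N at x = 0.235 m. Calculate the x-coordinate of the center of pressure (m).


COP_x = (F1*x1 + F2*x2) / (F1 + F2)
COP_x = (196*0.017 + 143*0.235) / (196 + 143)
Numerator = 36.9370
Denominator = 339
COP_x = 0.1090


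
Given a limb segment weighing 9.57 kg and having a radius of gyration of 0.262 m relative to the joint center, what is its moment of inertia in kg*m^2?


I = m * k^2
I = 9.57 * 0.262^2
k^2 = 0.0686
I = 0.6569


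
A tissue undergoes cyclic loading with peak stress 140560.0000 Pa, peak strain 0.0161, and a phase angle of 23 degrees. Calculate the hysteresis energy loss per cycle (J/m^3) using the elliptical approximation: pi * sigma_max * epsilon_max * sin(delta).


E_loss = pi * sigma_max * epsilon_max * sin(delta)
delta = 23 deg = 0.4014 rad
sin(delta) = 0.3907
E_loss = pi * 140560.0000 * 0.0161 * 0.3907
E_loss = 2777.8930


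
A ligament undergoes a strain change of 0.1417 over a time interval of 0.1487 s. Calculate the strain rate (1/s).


strain_rate = delta_strain / delta_t
strain_rate = 0.1417 / 0.1487
strain_rate = 0.9529


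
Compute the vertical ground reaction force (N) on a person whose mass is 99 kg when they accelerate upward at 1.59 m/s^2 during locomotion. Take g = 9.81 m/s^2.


GRF = m * (g + a)
GRF = 99 * (9.81 + 1.59)
GRF = 99 * 11.4000
GRF = 1128.6000


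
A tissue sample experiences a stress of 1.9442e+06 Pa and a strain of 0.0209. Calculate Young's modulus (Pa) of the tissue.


E = stress / strain
E = 1.9442e+06 / 0.0209
E = 9.3024e+07


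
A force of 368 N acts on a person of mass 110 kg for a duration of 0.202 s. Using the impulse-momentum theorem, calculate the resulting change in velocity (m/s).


J = F * dt = 368 * 0.202 = 74.3360 N*s
delta_v = J / m
delta_v = 74.3360 / 110
delta_v = 0.6758


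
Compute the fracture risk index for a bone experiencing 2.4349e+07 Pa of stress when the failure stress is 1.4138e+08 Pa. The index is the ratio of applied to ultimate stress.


FRI = applied / ultimate
FRI = 2.4349e+07 / 1.4138e+08
FRI = 0.1722


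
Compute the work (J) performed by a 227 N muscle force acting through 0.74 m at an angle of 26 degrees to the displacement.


W = F * d * cos(theta)
theta = 26 deg = 0.4538 rad
cos(theta) = 0.8988
W = 227 * 0.74 * 0.8988
W = 150.9794


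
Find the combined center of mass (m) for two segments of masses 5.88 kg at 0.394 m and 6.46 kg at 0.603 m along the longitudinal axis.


COM = (m1*x1 + m2*x2) / (m1 + m2)
COM = (5.88*0.394 + 6.46*0.603) / (5.88 + 6.46)
Numerator = 6.2121
Denominator = 12.3400
COM = 0.5034


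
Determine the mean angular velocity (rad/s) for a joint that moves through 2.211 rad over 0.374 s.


omega = delta_theta / delta_t
omega = 2.211 / 0.374
omega = 5.9118


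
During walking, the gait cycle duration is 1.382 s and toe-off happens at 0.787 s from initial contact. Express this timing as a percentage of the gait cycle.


pct = (event_time / cycle_time) * 100
pct = (0.787 / 1.382) * 100
ratio = 0.5695
pct = 56.9465


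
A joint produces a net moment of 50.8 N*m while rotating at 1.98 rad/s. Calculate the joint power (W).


P = M * omega
P = 50.8 * 1.98
P = 100.5840


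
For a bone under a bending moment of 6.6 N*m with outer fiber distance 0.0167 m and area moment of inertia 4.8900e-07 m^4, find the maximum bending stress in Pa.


sigma = M * c / I
sigma = 6.6 * 0.0167 / 4.8900e-07
M * c = 0.1102
sigma = 225398.7730


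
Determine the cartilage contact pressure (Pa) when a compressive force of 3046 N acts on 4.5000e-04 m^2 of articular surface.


P = F / A
P = 3046 / 4.5000e-04
P = 6.7689e+06


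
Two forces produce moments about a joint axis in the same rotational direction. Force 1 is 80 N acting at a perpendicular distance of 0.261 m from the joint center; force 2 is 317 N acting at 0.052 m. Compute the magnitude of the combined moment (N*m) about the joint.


M = F1 * d1 + F2 * d2
M = 80 * 0.261 + 317 * 0.052
M = 20.8800 + 16.4840
M = 37.3640


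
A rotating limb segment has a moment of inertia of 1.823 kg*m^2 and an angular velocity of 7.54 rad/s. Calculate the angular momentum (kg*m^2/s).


L = I * omega
L = 1.823 * 7.54
L = 13.7454


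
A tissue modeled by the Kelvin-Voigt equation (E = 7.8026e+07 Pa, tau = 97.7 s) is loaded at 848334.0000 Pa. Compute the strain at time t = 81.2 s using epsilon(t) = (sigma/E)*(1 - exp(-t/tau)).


epsilon(t) = (sigma/E) * (1 - exp(-t/tau))
sigma/E = 848334.0000 / 7.8026e+07 = 0.0109
exp(-t/tau) = exp(-81.2 / 97.7) = 0.4356
epsilon = 0.0109 * (1 - 0.4356)
epsilon = 0.0061


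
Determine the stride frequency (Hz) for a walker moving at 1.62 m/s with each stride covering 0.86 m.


f = v / stride_length
f = 1.62 / 0.86
f = 1.8837


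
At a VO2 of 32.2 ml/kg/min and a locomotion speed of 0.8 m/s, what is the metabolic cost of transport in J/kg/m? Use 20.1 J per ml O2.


Power per kg = VO2 * 20.1 / 60
Power per kg = 32.2 * 20.1 / 60 = 10.7870 W/kg
Cost = power_per_kg / speed
Cost = 10.7870 / 0.8
Cost = 13.4838


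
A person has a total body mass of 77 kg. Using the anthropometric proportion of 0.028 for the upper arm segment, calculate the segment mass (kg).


m_segment = body_mass * fraction
m_segment = 77 * 0.028
m_segment = 2.1560


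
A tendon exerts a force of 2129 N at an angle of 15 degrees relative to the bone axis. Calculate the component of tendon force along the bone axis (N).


F_eff = F_tendon * cos(theta)
theta = 15 deg = 0.2618 rad
cos(theta) = 0.9659
F_eff = 2129 * 0.9659
F_eff = 2056.4561


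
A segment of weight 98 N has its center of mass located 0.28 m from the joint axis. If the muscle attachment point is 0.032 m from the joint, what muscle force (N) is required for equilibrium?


F_muscle = W * d_load / d_muscle
F_muscle = 98 * 0.28 / 0.032
Numerator = 27.4400
F_muscle = 857.5000


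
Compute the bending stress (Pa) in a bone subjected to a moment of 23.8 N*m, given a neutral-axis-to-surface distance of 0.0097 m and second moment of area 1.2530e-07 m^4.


sigma = M * c / I
sigma = 23.8 * 0.0097 / 1.2530e-07
M * c = 0.2309
sigma = 1.8425e+06


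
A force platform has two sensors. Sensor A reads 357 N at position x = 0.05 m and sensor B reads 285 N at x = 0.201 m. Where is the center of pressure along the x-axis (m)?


COP_x = (F1*x1 + F2*x2) / (F1 + F2)
COP_x = (357*0.05 + 285*0.201) / (357 + 285)
Numerator = 75.1350
Denominator = 642
COP_x = 0.1170


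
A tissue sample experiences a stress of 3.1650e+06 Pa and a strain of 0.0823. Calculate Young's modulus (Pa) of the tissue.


E = stress / strain
E = 3.1650e+06 / 0.0823
E = 3.8457e+07


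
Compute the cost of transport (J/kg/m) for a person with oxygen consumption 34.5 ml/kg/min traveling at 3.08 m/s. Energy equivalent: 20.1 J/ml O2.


Power per kg = VO2 * 20.1 / 60
Power per kg = 34.5 * 20.1 / 60 = 11.5575 W/kg
Cost = power_per_kg / speed
Cost = 11.5575 / 3.08
Cost = 3.7524


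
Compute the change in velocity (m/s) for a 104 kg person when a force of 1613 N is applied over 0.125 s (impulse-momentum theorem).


J = F * dt = 1613 * 0.125 = 201.6250 N*s
delta_v = J / m
delta_v = 201.6250 / 104
delta_v = 1.9387


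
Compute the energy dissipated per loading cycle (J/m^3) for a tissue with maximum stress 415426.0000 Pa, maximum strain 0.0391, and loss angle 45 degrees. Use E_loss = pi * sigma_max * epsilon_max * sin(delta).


E_loss = pi * sigma_max * epsilon_max * sin(delta)
delta = 45 deg = 0.7854 rad
sin(delta) = 0.7071
E_loss = pi * 415426.0000 * 0.0391 * 0.7071
E_loss = 36083.2217


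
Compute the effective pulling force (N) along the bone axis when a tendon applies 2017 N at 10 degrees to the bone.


F_eff = F_tendon * cos(theta)
theta = 10 deg = 0.1745 rad
cos(theta) = 0.9848
F_eff = 2017 * 0.9848
F_eff = 1986.3572


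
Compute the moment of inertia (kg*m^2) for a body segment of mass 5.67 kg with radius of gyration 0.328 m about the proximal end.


I = m * k^2
I = 5.67 * 0.328^2
k^2 = 0.1076
I = 0.6100


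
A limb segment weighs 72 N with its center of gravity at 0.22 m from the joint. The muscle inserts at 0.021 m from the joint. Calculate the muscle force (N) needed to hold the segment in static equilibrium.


F_muscle = W * d_load / d_muscle
F_muscle = 72 * 0.22 / 0.021
Numerator = 15.8400
F_muscle = 754.2857


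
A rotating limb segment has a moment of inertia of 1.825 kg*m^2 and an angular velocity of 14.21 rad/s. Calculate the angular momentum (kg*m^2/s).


L = I * omega
L = 1.825 * 14.21
L = 25.9333


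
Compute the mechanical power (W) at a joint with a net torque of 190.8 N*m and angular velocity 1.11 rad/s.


P = M * omega
P = 190.8 * 1.11
P = 211.7880


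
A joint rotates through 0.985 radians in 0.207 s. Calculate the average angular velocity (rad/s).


omega = delta_theta / delta_t
omega = 0.985 / 0.207
omega = 4.7585


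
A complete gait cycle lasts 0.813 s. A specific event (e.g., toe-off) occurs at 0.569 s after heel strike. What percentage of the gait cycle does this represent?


pct = (event_time / cycle_time) * 100
pct = (0.569 / 0.813) * 100
ratio = 0.6999
pct = 69.9877


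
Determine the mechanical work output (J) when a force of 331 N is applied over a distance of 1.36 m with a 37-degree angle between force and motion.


W = F * d * cos(theta)
theta = 37 deg = 0.6458 rad
cos(theta) = 0.7986
W = 331 * 1.36 * 0.7986
W = 359.5138


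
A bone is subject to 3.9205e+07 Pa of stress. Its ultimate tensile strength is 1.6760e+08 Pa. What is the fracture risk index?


FRI = applied / ultimate
FRI = 3.9205e+07 / 1.6760e+08
FRI = 0.2339


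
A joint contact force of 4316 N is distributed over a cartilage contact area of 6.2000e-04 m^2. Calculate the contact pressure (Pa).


P = F / A
P = 4316 / 6.2000e-04
P = 6.9613e+06


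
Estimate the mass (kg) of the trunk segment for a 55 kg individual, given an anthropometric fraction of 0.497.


m_segment = body_mass * fraction
m_segment = 55 * 0.497
m_segment = 27.3350


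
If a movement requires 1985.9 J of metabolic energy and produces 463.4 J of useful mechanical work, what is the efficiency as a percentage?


eta = (W_mech / E_meta) * 100
eta = (463.4 / 1985.9) * 100
ratio = 0.2333
eta = 23.3345


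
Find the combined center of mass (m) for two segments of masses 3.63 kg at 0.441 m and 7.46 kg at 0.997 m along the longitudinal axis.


COM = (m1*x1 + m2*x2) / (m1 + m2)
COM = (3.63*0.441 + 7.46*0.997) / (3.63 + 7.46)
Numerator = 9.0384
Denominator = 11.0900
COM = 0.8150


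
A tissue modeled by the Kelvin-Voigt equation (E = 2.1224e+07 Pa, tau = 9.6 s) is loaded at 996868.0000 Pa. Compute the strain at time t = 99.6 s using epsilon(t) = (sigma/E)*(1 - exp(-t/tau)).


epsilon(t) = (sigma/E) * (1 - exp(-t/tau))
sigma/E = 996868.0000 / 2.1224e+07 = 0.0470
exp(-t/tau) = exp(-99.6 / 9.6) = 3.1203e-05
epsilon = 0.0470 * (1 - 3.1203e-05)
epsilon = 0.0470


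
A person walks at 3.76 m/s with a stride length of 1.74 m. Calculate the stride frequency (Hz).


f = v / stride_length
f = 3.76 / 1.74
f = 2.1609


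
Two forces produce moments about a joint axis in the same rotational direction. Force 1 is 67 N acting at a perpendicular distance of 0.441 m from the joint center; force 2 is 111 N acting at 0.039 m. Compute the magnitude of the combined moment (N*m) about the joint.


M = F1 * d1 + F2 * d2
M = 67 * 0.441 + 111 * 0.039
M = 29.5470 + 4.3290
M = 33.8760


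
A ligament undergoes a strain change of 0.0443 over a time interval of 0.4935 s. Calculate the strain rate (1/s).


strain_rate = delta_strain / delta_t
strain_rate = 0.0443 / 0.4935
strain_rate = 0.0898


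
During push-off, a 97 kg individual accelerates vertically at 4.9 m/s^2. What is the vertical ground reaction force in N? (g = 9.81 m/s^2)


GRF = m * (g + a)
GRF = 97 * (9.81 + 4.9)
GRF = 97 * 14.7100
GRF = 1426.8700


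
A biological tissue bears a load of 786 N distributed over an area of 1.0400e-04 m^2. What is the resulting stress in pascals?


stress = F / A
stress = 786 / 1.0400e-04
stress = 7.5577e+06


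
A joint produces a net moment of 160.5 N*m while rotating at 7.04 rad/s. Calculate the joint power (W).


P = M * omega
P = 160.5 * 7.04
P = 1129.9200


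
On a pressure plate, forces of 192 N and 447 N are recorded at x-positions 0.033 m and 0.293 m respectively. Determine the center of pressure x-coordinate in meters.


COP_x = (F1*x1 + F2*x2) / (F1 + F2)
COP_x = (192*0.033 + 447*0.293) / (192 + 447)
Numerator = 137.3070
Denominator = 639
COP_x = 0.2149


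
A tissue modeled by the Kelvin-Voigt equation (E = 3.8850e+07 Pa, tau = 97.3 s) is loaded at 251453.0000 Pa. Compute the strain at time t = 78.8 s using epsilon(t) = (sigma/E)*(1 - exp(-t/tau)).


epsilon(t) = (sigma/E) * (1 - exp(-t/tau))
sigma/E = 251453.0000 / 3.8850e+07 = 0.0065
exp(-t/tau) = exp(-78.8 / 97.3) = 0.4449
epsilon = 0.0065 * (1 - 0.4449)
epsilon = 0.0036


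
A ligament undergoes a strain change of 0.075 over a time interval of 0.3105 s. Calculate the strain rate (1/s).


strain_rate = delta_strain / delta_t
strain_rate = 0.075 / 0.3105
strain_rate = 0.2415


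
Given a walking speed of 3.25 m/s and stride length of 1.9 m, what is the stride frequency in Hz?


f = v / stride_length
f = 3.25 / 1.9
f = 1.7105


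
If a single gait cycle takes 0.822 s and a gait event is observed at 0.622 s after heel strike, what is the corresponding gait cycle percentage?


pct = (event_time / cycle_time) * 100
pct = (0.622 / 0.822) * 100
ratio = 0.7567
pct = 75.6691


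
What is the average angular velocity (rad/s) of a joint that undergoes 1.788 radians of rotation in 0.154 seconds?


omega = delta_theta / delta_t
omega = 1.788 / 0.154
omega = 11.6104


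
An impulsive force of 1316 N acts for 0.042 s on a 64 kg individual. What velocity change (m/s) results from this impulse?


J = F * dt = 1316 * 0.042 = 55.2720 N*s
delta_v = J / m
delta_v = 55.2720 / 64
delta_v = 0.8636


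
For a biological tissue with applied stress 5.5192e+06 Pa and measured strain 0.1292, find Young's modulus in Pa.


E = stress / strain
E = 5.5192e+06 / 0.1292
E = 4.2718e+07


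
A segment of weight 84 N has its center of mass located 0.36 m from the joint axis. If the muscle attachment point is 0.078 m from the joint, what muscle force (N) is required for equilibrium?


F_muscle = W * d_load / d_muscle
F_muscle = 84 * 0.36 / 0.078
Numerator = 30.2400
F_muscle = 387.6923


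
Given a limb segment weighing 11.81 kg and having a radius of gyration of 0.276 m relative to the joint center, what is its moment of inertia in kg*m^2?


I = m * k^2
I = 11.81 * 0.276^2
k^2 = 0.0762
I = 0.8996


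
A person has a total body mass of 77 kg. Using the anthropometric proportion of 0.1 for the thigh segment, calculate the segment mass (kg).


m_segment = body_mass * fraction
m_segment = 77 * 0.1
m_segment = 7.7000


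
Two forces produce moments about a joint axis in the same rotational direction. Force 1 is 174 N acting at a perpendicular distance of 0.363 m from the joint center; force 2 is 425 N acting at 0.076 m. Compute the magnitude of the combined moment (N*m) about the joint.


M = F1 * d1 + F2 * d2
M = 174 * 0.363 + 425 * 0.076
M = 63.1620 + 32.3000
M = 95.4620


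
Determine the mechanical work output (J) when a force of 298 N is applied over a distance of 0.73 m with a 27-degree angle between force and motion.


W = F * d * cos(theta)
theta = 27 deg = 0.4712 rad
cos(theta) = 0.8910
W = 298 * 0.73 * 0.8910
W = 193.8296


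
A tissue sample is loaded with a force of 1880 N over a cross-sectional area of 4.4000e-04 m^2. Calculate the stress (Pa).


stress = F / A
stress = 1880 / 4.4000e-04
stress = 4.2727e+06


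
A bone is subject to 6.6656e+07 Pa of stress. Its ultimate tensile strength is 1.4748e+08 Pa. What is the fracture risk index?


FRI = applied / ultimate
FRI = 6.6656e+07 / 1.4748e+08
FRI = 0.4520


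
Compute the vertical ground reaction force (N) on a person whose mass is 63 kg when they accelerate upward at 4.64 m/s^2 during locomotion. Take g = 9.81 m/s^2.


GRF = m * (g + a)
GRF = 63 * (9.81 + 4.64)
GRF = 63 * 14.4500
GRF = 910.3500


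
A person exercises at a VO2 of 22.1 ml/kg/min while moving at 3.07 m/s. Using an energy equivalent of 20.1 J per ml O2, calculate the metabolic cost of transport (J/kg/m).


Power per kg = VO2 * 20.1 / 60
Power per kg = 22.1 * 20.1 / 60 = 7.4035 W/kg
Cost = power_per_kg / speed
Cost = 7.4035 / 3.07
Cost = 2.4116


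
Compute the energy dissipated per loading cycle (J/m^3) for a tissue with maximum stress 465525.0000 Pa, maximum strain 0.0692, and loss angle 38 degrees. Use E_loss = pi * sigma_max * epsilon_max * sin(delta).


E_loss = pi * sigma_max * epsilon_max * sin(delta)
delta = 38 deg = 0.6632 rad
sin(delta) = 0.6157
E_loss = pi * 465525.0000 * 0.0692 * 0.6157
E_loss = 62307.5902


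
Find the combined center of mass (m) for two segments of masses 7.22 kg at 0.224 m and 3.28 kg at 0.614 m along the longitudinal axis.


COM = (m1*x1 + m2*x2) / (m1 + m2)
COM = (7.22*0.224 + 3.28*0.614) / (7.22 + 3.28)
Numerator = 3.6312
Denominator = 10.5000
COM = 0.3458


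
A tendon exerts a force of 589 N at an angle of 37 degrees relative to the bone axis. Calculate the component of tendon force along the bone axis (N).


F_eff = F_tendon * cos(theta)
theta = 37 deg = 0.6458 rad
cos(theta) = 0.7986
F_eff = 589 * 0.7986
F_eff = 470.3963


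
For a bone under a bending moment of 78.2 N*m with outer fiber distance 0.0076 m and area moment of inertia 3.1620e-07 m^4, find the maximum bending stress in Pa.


sigma = M * c / I
sigma = 78.2 * 0.0076 / 3.1620e-07
M * c = 0.5943
sigma = 1.8796e+06


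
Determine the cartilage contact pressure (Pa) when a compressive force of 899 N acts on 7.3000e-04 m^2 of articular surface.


P = F / A
P = 899 / 7.3000e-04
P = 1.2315e+06


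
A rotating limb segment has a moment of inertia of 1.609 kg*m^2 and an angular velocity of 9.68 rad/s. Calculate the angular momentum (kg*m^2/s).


L = I * omega
L = 1.609 * 9.68
L = 15.5751


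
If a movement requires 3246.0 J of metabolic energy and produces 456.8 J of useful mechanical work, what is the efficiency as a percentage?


eta = (W_mech / E_meta) * 100
eta = (456.8 / 3246.0) * 100
ratio = 0.1407
eta = 14.0727


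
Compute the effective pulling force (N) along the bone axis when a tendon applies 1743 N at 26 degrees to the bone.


F_eff = F_tendon * cos(theta)
theta = 26 deg = 0.4538 rad
cos(theta) = 0.8988
F_eff = 1743 * 0.8988
F_eff = 1566.5980


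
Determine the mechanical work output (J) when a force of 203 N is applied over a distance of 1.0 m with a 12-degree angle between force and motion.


W = F * d * cos(theta)
theta = 12 deg = 0.2094 rad
cos(theta) = 0.9781
W = 203 * 1.0 * 0.9781
W = 198.5640


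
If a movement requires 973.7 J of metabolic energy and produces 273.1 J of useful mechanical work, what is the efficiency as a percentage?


eta = (W_mech / E_meta) * 100
eta = (273.1 / 973.7) * 100
ratio = 0.2805
eta = 28.0477


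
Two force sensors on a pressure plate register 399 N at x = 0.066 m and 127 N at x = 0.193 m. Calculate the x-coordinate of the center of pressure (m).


COP_x = (F1*x1 + F2*x2) / (F1 + F2)
COP_x = (399*0.066 + 127*0.193) / (399 + 127)
Numerator = 50.8450
Denominator = 526
COP_x = 0.0967


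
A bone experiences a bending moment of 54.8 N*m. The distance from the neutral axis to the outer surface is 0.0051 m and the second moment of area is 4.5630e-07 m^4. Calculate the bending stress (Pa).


sigma = M * c / I
sigma = 54.8 * 0.0051 / 4.5630e-07
M * c = 0.2795
sigma = 612491.7817


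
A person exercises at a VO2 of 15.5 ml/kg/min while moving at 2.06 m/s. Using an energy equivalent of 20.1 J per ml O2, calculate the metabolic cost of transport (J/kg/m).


Power per kg = VO2 * 20.1 / 60
Power per kg = 15.5 * 20.1 / 60 = 5.1925 W/kg
Cost = power_per_kg / speed
Cost = 5.1925 / 2.06
Cost = 2.5206


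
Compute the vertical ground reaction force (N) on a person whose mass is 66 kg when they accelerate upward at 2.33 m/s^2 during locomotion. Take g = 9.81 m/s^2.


GRF = m * (g + a)
GRF = 66 * (9.81 + 2.33)
GRF = 66 * 12.1400
GRF = 801.2400


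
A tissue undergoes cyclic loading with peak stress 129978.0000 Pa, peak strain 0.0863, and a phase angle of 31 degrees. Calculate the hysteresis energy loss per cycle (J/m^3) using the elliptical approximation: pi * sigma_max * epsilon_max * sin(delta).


E_loss = pi * sigma_max * epsilon_max * sin(delta)
delta = 31 deg = 0.5411 rad
sin(delta) = 0.5150
E_loss = pi * 129978.0000 * 0.0863 * 0.5150
E_loss = 18149.7169


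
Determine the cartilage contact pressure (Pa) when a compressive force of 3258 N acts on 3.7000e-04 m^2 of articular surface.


P = F / A
P = 3258 / 3.7000e-04
P = 8.8054e+06


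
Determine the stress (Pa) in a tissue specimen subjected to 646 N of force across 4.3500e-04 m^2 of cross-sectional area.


stress = F / A
stress = 646 / 4.3500e-04
stress = 1.4851e+06


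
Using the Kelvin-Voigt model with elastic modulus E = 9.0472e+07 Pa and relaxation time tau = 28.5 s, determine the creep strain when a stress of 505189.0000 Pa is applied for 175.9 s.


epsilon(t) = (sigma/E) * (1 - exp(-t/tau))
sigma/E = 505189.0000 / 9.0472e+07 = 0.0056
exp(-t/tau) = exp(-175.9 / 28.5) = 0.0021
epsilon = 0.0056 * (1 - 0.0021)
epsilon = 0.0056


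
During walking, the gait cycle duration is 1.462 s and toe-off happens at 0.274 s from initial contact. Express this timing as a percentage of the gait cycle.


pct = (event_time / cycle_time) * 100
pct = (0.274 / 1.462) * 100
ratio = 0.1874
pct = 18.7415


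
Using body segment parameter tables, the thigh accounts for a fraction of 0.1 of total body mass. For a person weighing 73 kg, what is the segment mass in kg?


m_segment = body_mass * fraction
m_segment = 73 * 0.1
m_segment = 7.3000


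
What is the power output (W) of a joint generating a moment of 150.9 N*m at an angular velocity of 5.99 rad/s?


P = M * omega
P = 150.9 * 5.99
P = 903.8910


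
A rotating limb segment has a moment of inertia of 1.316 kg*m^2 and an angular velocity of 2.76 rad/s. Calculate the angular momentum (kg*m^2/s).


L = I * omega
L = 1.316 * 2.76
L = 3.6322


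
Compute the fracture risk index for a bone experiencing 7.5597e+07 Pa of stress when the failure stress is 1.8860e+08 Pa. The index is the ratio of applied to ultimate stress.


FRI = applied / ultimate
FRI = 7.5597e+07 / 1.8860e+08
FRI = 0.4008


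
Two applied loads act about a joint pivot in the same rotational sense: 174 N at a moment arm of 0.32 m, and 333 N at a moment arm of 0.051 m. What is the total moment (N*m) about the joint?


M = F1 * d1 + F2 * d2
M = 174 * 0.32 + 333 * 0.051
M = 55.6800 + 16.9830
M = 72.6630


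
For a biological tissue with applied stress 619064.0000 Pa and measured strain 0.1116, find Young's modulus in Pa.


E = stress / strain
E = 619064.0000 / 0.1116
E = 5.5472e+06


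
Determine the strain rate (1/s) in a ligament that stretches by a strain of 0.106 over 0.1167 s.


strain_rate = delta_strain / delta_t
strain_rate = 0.106 / 0.1167
strain_rate = 0.9083


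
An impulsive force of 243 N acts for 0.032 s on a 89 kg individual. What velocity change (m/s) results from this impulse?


J = F * dt = 243 * 0.032 = 7.7760 N*s
delta_v = J / m
delta_v = 7.7760 / 89
delta_v = 0.0874


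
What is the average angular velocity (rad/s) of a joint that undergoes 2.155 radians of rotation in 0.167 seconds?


omega = delta_theta / delta_t
omega = 2.155 / 0.167
omega = 12.9042


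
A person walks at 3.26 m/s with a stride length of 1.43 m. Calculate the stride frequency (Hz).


f = v / stride_length
f = 3.26 / 1.43
f = 2.2797


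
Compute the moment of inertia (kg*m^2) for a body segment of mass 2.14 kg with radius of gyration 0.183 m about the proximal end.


I = m * k^2
I = 2.14 * 0.183^2
k^2 = 0.0335
I = 0.0717


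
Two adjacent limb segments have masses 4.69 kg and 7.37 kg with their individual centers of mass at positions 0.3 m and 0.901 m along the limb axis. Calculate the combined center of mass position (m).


COM = (m1*x1 + m2*x2) / (m1 + m2)
COM = (4.69*0.3 + 7.37*0.901) / (4.69 + 7.37)
Numerator = 8.0474
Denominator = 12.0600
COM = 0.6673


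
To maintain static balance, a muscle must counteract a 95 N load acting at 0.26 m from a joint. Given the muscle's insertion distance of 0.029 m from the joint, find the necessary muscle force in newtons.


F_muscle = W * d_load / d_muscle
F_muscle = 95 * 0.26 / 0.029
Numerator = 24.7000
F_muscle = 851.7241


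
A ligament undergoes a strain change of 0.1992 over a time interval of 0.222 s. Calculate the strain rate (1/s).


strain_rate = delta_strain / delta_t
strain_rate = 0.1992 / 0.222
strain_rate = 0.8973


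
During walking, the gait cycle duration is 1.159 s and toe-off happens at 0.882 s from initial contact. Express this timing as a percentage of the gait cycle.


pct = (event_time / cycle_time) * 100
pct = (0.882 / 1.159) * 100
ratio = 0.7610
pct = 76.1001


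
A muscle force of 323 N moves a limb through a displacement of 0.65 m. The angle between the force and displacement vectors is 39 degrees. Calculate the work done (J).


W = F * d * cos(theta)
theta = 39 deg = 0.6807 rad
cos(theta) = 0.7771
W = 323 * 0.65 * 0.7771
W = 163.1618


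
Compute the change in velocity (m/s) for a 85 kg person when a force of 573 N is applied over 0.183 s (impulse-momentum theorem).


J = F * dt = 573 * 0.183 = 104.8590 N*s
delta_v = J / m
delta_v = 104.8590 / 85
delta_v = 1.2336


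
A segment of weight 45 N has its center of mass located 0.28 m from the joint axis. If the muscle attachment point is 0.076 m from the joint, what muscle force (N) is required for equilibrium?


F_muscle = W * d_load / d_muscle
F_muscle = 45 * 0.28 / 0.076
Numerator = 12.6000
F_muscle = 165.7895


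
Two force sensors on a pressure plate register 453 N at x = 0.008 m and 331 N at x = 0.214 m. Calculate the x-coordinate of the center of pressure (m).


COP_x = (F1*x1 + F2*x2) / (F1 + F2)
COP_x = (453*0.008 + 331*0.214) / (453 + 331)
Numerator = 74.4580
Denominator = 784
COP_x = 0.0950


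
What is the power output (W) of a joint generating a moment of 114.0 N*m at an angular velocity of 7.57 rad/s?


P = M * omega
P = 114.0 * 7.57
P = 862.9800


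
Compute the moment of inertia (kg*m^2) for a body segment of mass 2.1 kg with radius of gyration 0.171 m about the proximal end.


I = m * k^2
I = 2.1 * 0.171^2
k^2 = 0.0292
I = 0.0614


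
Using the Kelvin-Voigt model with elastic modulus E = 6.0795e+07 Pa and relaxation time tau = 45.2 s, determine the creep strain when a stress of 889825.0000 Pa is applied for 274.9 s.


epsilon(t) = (sigma/E) * (1 - exp(-t/tau))
sigma/E = 889825.0000 / 6.0795e+07 = 0.0146
exp(-t/tau) = exp(-274.9 / 45.2) = 0.0023
epsilon = 0.0146 * (1 - 0.0023)
epsilon = 0.0146
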